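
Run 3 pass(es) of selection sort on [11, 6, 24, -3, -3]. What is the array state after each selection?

Pass 1: Select minimum -3 at index 3, swap -> [-3, 6, 24, 11, -3]
Pass 2: Select minimum -3 at index 4, swap -> [-3, -3, 24, 11, 6]
Pass 3: Select minimum 6 at index 4, swap -> [-3, -3, 6, 11, 24]


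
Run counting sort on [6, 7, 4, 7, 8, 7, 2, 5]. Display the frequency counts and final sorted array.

Count array: [0, 0, 1, 0, 1, 1, 1, 3, 1]
(count[i] = number of elements equal to i)
Cumulative count: [0, 0, 1, 1, 2, 3, 4, 7, 8]
Sorted: [2, 4, 5, 6, 7, 7, 7, 8]


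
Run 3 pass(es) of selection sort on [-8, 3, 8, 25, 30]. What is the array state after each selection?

Pass 1: Select minimum -8 at index 0, swap -> [-8, 3, 8, 25, 30]
Pass 2: Select minimum 3 at index 1, swap -> [-8, 3, 8, 25, 30]
Pass 3: Select minimum 8 at index 2, swap -> [-8, 3, 8, 25, 30]


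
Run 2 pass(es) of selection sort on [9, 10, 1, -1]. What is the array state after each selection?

Pass 1: Select minimum -1 at index 3, swap -> [-1, 10, 1, 9]
Pass 2: Select minimum 1 at index 2, swap -> [-1, 1, 10, 9]


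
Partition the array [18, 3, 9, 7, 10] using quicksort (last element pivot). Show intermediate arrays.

Partition 1: pivot=10 at index 3 -> [3, 9, 7, 10, 18]
Partition 2: pivot=7 at index 1 -> [3, 7, 9, 10, 18]


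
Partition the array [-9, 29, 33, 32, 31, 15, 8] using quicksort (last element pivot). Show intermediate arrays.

Partition 1: pivot=8 at index 1 -> [-9, 8, 33, 32, 31, 15, 29]
Partition 2: pivot=29 at index 3 -> [-9, 8, 15, 29, 31, 33, 32]
Partition 3: pivot=32 at index 5 -> [-9, 8, 15, 29, 31, 32, 33]


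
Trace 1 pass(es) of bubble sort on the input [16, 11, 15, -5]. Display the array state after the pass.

After pass 1: [11, 15, -5, 16] (3 swaps)
Total swaps: 3


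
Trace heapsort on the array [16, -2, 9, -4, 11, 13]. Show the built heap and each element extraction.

Build heap: [16, 11, 13, -4, -2, 9]
Extract 16: [13, 11, 9, -4, -2, 16]
Extract 13: [11, -2, 9, -4, 13, 16]
Extract 11: [9, -2, -4, 11, 13, 16]
Extract 9: [-2, -4, 9, 11, 13, 16]
Extract -2: [-4, -2, 9, 11, 13, 16]


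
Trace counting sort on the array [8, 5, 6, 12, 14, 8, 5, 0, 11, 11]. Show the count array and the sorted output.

Count array: [1, 0, 0, 0, 0, 2, 1, 0, 2, 0, 0, 2, 1, 0, 1]
(count[i] = number of elements equal to i)
Cumulative count: [1, 1, 1, 1, 1, 3, 4, 4, 6, 6, 6, 8, 9, 9, 10]
Sorted: [0, 5, 5, 6, 8, 8, 11, 11, 12, 14]


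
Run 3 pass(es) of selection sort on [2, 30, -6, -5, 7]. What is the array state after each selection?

Pass 1: Select minimum -6 at index 2, swap -> [-6, 30, 2, -5, 7]
Pass 2: Select minimum -5 at index 3, swap -> [-6, -5, 2, 30, 7]
Pass 3: Select minimum 2 at index 2, swap -> [-6, -5, 2, 30, 7]


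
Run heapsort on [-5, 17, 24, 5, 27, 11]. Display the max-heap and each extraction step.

Build heap: [27, 17, 24, 5, -5, 11]
Extract 27: [24, 17, 11, 5, -5, 27]
Extract 24: [17, 5, 11, -5, 24, 27]
Extract 17: [11, 5, -5, 17, 24, 27]
Extract 11: [5, -5, 11, 17, 24, 27]
Extract 5: [-5, 5, 11, 17, 24, 27]


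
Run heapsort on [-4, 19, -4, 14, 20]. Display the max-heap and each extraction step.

Build heap: [20, 19, -4, 14, -4]
Extract 20: [19, 14, -4, -4, 20]
Extract 19: [14, -4, -4, 19, 20]
Extract 14: [-4, -4, 14, 19, 20]
Extract -4: [-4, -4, 14, 19, 20]


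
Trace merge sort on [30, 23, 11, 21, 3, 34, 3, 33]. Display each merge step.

Divide and conquer:
  Merge [30] + [23] -> [23, 30]
  Merge [11] + [21] -> [11, 21]
  Merge [23, 30] + [11, 21] -> [11, 21, 23, 30]
  Merge [3] + [34] -> [3, 34]
  Merge [3] + [33] -> [3, 33]
  Merge [3, 34] + [3, 33] -> [3, 3, 33, 34]
  Merge [11, 21, 23, 30] + [3, 3, 33, 34] -> [3, 3, 11, 21, 23, 30, 33, 34]


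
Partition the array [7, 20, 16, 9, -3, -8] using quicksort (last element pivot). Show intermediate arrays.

Partition 1: pivot=-8 at index 0 -> [-8, 20, 16, 9, -3, 7]
Partition 2: pivot=7 at index 2 -> [-8, -3, 7, 9, 20, 16]
Partition 3: pivot=16 at index 4 -> [-8, -3, 7, 9, 16, 20]


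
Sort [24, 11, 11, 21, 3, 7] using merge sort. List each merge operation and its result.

Divide and conquer:
  Merge [11] + [11] -> [11, 11]
  Merge [24] + [11, 11] -> [11, 11, 24]
  Merge [3] + [7] -> [3, 7]
  Merge [21] + [3, 7] -> [3, 7, 21]
  Merge [11, 11, 24] + [3, 7, 21] -> [3, 7, 11, 11, 21, 24]


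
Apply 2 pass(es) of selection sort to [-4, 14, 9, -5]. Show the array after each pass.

Pass 1: Select minimum -5 at index 3, swap -> [-5, 14, 9, -4]
Pass 2: Select minimum -4 at index 3, swap -> [-5, -4, 9, 14]


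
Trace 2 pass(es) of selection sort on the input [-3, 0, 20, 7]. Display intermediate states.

Pass 1: Select minimum -3 at index 0, swap -> [-3, 0, 20, 7]
Pass 2: Select minimum 0 at index 1, swap -> [-3, 0, 20, 7]


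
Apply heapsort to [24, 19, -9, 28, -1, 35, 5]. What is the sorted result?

Build heap: [35, 28, 24, 19, -1, -9, 5]
Extract 35: [28, 19, 24, 5, -1, -9, 35]
Extract 28: [24, 19, -9, 5, -1, 28, 35]
Extract 24: [19, 5, -9, -1, 24, 28, 35]
Extract 19: [5, -1, -9, 19, 24, 28, 35]
Extract 5: [-1, -9, 5, 19, 24, 28, 35]
Extract -1: [-9, -1, 5, 19, 24, 28, 35]


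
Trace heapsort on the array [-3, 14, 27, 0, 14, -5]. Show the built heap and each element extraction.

Build heap: [27, 14, -3, 0, 14, -5]
Extract 27: [14, 14, -3, 0, -5, 27]
Extract 14: [14, 0, -3, -5, 14, 27]
Extract 14: [0, -5, -3, 14, 14, 27]
Extract 0: [-3, -5, 0, 14, 14, 27]
Extract -3: [-5, -3, 0, 14, 14, 27]


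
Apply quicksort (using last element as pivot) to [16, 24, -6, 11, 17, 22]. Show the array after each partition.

Partition 1: pivot=22 at index 4 -> [16, -6, 11, 17, 22, 24]
Partition 2: pivot=17 at index 3 -> [16, -6, 11, 17, 22, 24]
Partition 3: pivot=11 at index 1 -> [-6, 11, 16, 17, 22, 24]


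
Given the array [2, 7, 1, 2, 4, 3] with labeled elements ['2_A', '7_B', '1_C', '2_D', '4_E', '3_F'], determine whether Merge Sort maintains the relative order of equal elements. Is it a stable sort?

Trace Merge Sort on the labeled array (the key is the number; the letter only tracks identity):
  Merge [7_B] + [1_C] -> [1_C, 7_B]
  Merge [2_A] + [1_C, 7_B] -> [1_C, 2_A, 7_B]
  Merge [4_E] + [3_F] -> [3_F, 4_E]
  Merge [2_D] + [3_F, 4_E] -> [2_D, 3_F, 4_E]
  Merge [1_C, 2_A, 7_B] + [2_D, 3_F, 4_E] -> [1_C, 2_A, 2_D, 3_F, 4_E, 7_B]
Final order: [1_C, 2_A, 2_D, 3_F, 4_E, 7_B]
Equal keys:
  value 2: originally 2_A, 2_D; after sorting 2_A, 2_D -> order preserved
All equal keys kept their original relative order. Merge Sort is stable: when the heads of the two halves are equal the merge takes from the left half first.
Answer: Stable


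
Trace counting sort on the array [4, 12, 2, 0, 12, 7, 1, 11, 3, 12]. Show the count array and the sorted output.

Count array: [1, 1, 1, 1, 1, 0, 0, 1, 0, 0, 0, 1, 3]
(count[i] = number of elements equal to i)
Cumulative count: [1, 2, 3, 4, 5, 5, 5, 6, 6, 6, 6, 7, 10]
Sorted: [0, 1, 2, 3, 4, 7, 11, 12, 12, 12]


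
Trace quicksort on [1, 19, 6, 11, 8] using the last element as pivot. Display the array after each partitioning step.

Partition 1: pivot=8 at index 2 -> [1, 6, 8, 11, 19]
Partition 2: pivot=6 at index 1 -> [1, 6, 8, 11, 19]
Partition 3: pivot=19 at index 4 -> [1, 6, 8, 11, 19]


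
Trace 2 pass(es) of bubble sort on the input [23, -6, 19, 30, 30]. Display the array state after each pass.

After pass 1: [-6, 19, 23, 30, 30] (2 swaps)
After pass 2: [-6, 19, 23, 30, 30] (0 swaps)
Total swaps: 2


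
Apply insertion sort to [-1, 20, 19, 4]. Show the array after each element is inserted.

First element -1 is already 'sorted'
Insert 20: shifted 0 elements -> [-1, 20, 19, 4]
Insert 19: shifted 1 elements -> [-1, 19, 20, 4]
Insert 4: shifted 2 elements -> [-1, 4, 19, 20]


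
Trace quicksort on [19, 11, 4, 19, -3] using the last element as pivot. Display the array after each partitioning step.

Partition 1: pivot=-3 at index 0 -> [-3, 11, 4, 19, 19]
Partition 2: pivot=19 at index 4 -> [-3, 11, 4, 19, 19]
Partition 3: pivot=19 at index 3 -> [-3, 11, 4, 19, 19]
Partition 4: pivot=4 at index 1 -> [-3, 4, 11, 19, 19]


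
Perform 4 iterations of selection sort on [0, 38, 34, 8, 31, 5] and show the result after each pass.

Pass 1: Select minimum 0 at index 0, swap -> [0, 38, 34, 8, 31, 5]
Pass 2: Select minimum 5 at index 5, swap -> [0, 5, 34, 8, 31, 38]
Pass 3: Select minimum 8 at index 3, swap -> [0, 5, 8, 34, 31, 38]
Pass 4: Select minimum 31 at index 4, swap -> [0, 5, 8, 31, 34, 38]


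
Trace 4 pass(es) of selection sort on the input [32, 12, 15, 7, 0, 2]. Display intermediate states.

Pass 1: Select minimum 0 at index 4, swap -> [0, 12, 15, 7, 32, 2]
Pass 2: Select minimum 2 at index 5, swap -> [0, 2, 15, 7, 32, 12]
Pass 3: Select minimum 7 at index 3, swap -> [0, 2, 7, 15, 32, 12]
Pass 4: Select minimum 12 at index 5, swap -> [0, 2, 7, 12, 32, 15]


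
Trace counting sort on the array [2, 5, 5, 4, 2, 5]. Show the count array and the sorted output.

Count array: [0, 0, 2, 0, 1, 3]
(count[i] = number of elements equal to i)
Cumulative count: [0, 0, 2, 2, 3, 6]
Sorted: [2, 2, 4, 5, 5, 5]


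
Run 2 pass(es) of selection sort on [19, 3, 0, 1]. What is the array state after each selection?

Pass 1: Select minimum 0 at index 2, swap -> [0, 3, 19, 1]
Pass 2: Select minimum 1 at index 3, swap -> [0, 1, 19, 3]


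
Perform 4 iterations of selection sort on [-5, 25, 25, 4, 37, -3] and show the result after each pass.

Pass 1: Select minimum -5 at index 0, swap -> [-5, 25, 25, 4, 37, -3]
Pass 2: Select minimum -3 at index 5, swap -> [-5, -3, 25, 4, 37, 25]
Pass 3: Select minimum 4 at index 3, swap -> [-5, -3, 4, 25, 37, 25]
Pass 4: Select minimum 25 at index 3, swap -> [-5, -3, 4, 25, 37, 25]


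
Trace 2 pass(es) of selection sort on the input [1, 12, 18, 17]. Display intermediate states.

Pass 1: Select minimum 1 at index 0, swap -> [1, 12, 18, 17]
Pass 2: Select minimum 12 at index 1, swap -> [1, 12, 18, 17]


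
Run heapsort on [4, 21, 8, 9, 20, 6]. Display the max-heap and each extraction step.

Build heap: [21, 20, 8, 9, 4, 6]
Extract 21: [20, 9, 8, 6, 4, 21]
Extract 20: [9, 6, 8, 4, 20, 21]
Extract 9: [8, 6, 4, 9, 20, 21]
Extract 8: [6, 4, 8, 9, 20, 21]
Extract 6: [4, 6, 8, 9, 20, 21]


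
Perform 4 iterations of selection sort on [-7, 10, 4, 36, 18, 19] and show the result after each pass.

Pass 1: Select minimum -7 at index 0, swap -> [-7, 10, 4, 36, 18, 19]
Pass 2: Select minimum 4 at index 2, swap -> [-7, 4, 10, 36, 18, 19]
Pass 3: Select minimum 10 at index 2, swap -> [-7, 4, 10, 36, 18, 19]
Pass 4: Select minimum 18 at index 4, swap -> [-7, 4, 10, 18, 36, 19]


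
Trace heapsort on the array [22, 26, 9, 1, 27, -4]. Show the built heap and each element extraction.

Build heap: [27, 26, 9, 1, 22, -4]
Extract 27: [26, 22, 9, 1, -4, 27]
Extract 26: [22, 1, 9, -4, 26, 27]
Extract 22: [9, 1, -4, 22, 26, 27]
Extract 9: [1, -4, 9, 22, 26, 27]
Extract 1: [-4, 1, 9, 22, 26, 27]


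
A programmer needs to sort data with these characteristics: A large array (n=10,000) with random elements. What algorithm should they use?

Best choice: Quicksort or Mergesort
Reason: Both have O(n log n) average case; quicksort has lower constant factors


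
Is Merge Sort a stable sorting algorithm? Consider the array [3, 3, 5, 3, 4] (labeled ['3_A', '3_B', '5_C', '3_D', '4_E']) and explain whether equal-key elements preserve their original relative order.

Trace Merge Sort on the labeled array (the key is the number; the letter only tracks identity):
  Merge [3_A] + [3_B] -> [3_A, 3_B]
  Merge [3_D] + [4_E] -> [3_D, 4_E]
  Merge [5_C] + [3_D, 4_E] -> [3_D, 4_E, 5_C]
  Merge [3_A, 3_B] + [3_D, 4_E, 5_C] -> [3_A, 3_B, 3_D, 4_E, 5_C]
Final order: [3_A, 3_B, 3_D, 4_E, 5_C]
Equal keys:
  value 3: originally 3_A, 3_B, 3_D; after sorting 3_A, 3_B, 3_D -> order preserved
All equal keys kept their original relative order. Merge Sort is stable: when the heads of the two halves are equal the merge takes from the left half first.
Answer: Stable


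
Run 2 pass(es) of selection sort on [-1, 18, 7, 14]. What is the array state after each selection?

Pass 1: Select minimum -1 at index 0, swap -> [-1, 18, 7, 14]
Pass 2: Select minimum 7 at index 2, swap -> [-1, 7, 18, 14]


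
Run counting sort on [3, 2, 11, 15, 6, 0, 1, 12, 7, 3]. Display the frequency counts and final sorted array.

Count array: [1, 1, 1, 2, 0, 0, 1, 1, 0, 0, 0, 1, 1, 0, 0, 1]
(count[i] = number of elements equal to i)
Cumulative count: [1, 2, 3, 5, 5, 5, 6, 7, 7, 7, 7, 8, 9, 9, 9, 10]
Sorted: [0, 1, 2, 3, 3, 6, 7, 11, 12, 15]


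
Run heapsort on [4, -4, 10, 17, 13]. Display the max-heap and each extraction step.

Build heap: [17, 13, 10, -4, 4]
Extract 17: [13, 4, 10, -4, 17]
Extract 13: [10, 4, -4, 13, 17]
Extract 10: [4, -4, 10, 13, 17]
Extract 4: [-4, 4, 10, 13, 17]


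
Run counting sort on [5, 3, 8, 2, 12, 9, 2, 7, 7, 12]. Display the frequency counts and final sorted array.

Count array: [0, 0, 2, 1, 0, 1, 0, 2, 1, 1, 0, 0, 2]
(count[i] = number of elements equal to i)
Cumulative count: [0, 0, 2, 3, 3, 4, 4, 6, 7, 8, 8, 8, 10]
Sorted: [2, 2, 3, 5, 7, 7, 8, 9, 12, 12]


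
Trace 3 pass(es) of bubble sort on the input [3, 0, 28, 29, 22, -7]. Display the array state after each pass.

After pass 1: [0, 3, 28, 22, -7, 29] (3 swaps)
After pass 2: [0, 3, 22, -7, 28, 29] (2 swaps)
After pass 3: [0, 3, -7, 22, 28, 29] (1 swaps)
Total swaps: 6


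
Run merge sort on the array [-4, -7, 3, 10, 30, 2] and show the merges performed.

Divide and conquer:
  Merge [-7] + [3] -> [-7, 3]
  Merge [-4] + [-7, 3] -> [-7, -4, 3]
  Merge [30] + [2] -> [2, 30]
  Merge [10] + [2, 30] -> [2, 10, 30]
  Merge [-7, -4, 3] + [2, 10, 30] -> [-7, -4, 2, 3, 10, 30]


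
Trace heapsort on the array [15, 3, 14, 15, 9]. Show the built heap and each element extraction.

Build heap: [15, 15, 14, 3, 9]
Extract 15: [15, 9, 14, 3, 15]
Extract 15: [14, 9, 3, 15, 15]
Extract 14: [9, 3, 14, 15, 15]
Extract 9: [3, 9, 14, 15, 15]


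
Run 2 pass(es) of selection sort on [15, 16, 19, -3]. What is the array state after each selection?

Pass 1: Select minimum -3 at index 3, swap -> [-3, 16, 19, 15]
Pass 2: Select minimum 15 at index 3, swap -> [-3, 15, 19, 16]


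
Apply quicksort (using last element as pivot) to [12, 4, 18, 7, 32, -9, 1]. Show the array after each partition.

Partition 1: pivot=1 at index 1 -> [-9, 1, 18, 7, 32, 12, 4]
Partition 2: pivot=4 at index 2 -> [-9, 1, 4, 7, 32, 12, 18]
Partition 3: pivot=18 at index 5 -> [-9, 1, 4, 7, 12, 18, 32]
Partition 4: pivot=12 at index 4 -> [-9, 1, 4, 7, 12, 18, 32]


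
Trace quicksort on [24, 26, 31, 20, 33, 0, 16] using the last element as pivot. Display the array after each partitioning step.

Partition 1: pivot=16 at index 1 -> [0, 16, 31, 20, 33, 24, 26]
Partition 2: pivot=26 at index 4 -> [0, 16, 20, 24, 26, 31, 33]
Partition 3: pivot=24 at index 3 -> [0, 16, 20, 24, 26, 31, 33]
Partition 4: pivot=33 at index 6 -> [0, 16, 20, 24, 26, 31, 33]


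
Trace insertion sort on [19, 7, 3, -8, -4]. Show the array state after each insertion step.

First element 19 is already 'sorted'
Insert 7: shifted 1 elements -> [7, 19, 3, -8, -4]
Insert 3: shifted 2 elements -> [3, 7, 19, -8, -4]
Insert -8: shifted 3 elements -> [-8, 3, 7, 19, -4]
Insert -4: shifted 3 elements -> [-8, -4, 3, 7, 19]


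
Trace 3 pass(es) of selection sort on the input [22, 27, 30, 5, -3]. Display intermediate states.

Pass 1: Select minimum -3 at index 4, swap -> [-3, 27, 30, 5, 22]
Pass 2: Select minimum 5 at index 3, swap -> [-3, 5, 30, 27, 22]
Pass 3: Select minimum 22 at index 4, swap -> [-3, 5, 22, 27, 30]


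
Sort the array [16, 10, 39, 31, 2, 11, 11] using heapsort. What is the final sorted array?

Build heap: [39, 31, 16, 10, 2, 11, 11]
Extract 39: [31, 11, 16, 10, 2, 11, 39]
Extract 31: [16, 11, 11, 10, 2, 31, 39]
Extract 16: [11, 10, 11, 2, 16, 31, 39]
Extract 11: [11, 10, 2, 11, 16, 31, 39]
Extract 11: [10, 2, 11, 11, 16, 31, 39]
Extract 10: [2, 10, 11, 11, 16, 31, 39]


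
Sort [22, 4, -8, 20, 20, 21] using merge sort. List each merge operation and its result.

Divide and conquer:
  Merge [4] + [-8] -> [-8, 4]
  Merge [22] + [-8, 4] -> [-8, 4, 22]
  Merge [20] + [21] -> [20, 21]
  Merge [20] + [20, 21] -> [20, 20, 21]
  Merge [-8, 4, 22] + [20, 20, 21] -> [-8, 4, 20, 20, 21, 22]


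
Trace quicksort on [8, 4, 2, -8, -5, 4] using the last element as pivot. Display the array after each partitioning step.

Partition 1: pivot=4 at index 4 -> [4, 2, -8, -5, 4, 8]
Partition 2: pivot=-5 at index 1 -> [-8, -5, 4, 2, 4, 8]
Partition 3: pivot=2 at index 2 -> [-8, -5, 2, 4, 4, 8]


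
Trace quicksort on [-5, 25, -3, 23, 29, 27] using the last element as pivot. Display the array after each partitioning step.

Partition 1: pivot=27 at index 4 -> [-5, 25, -3, 23, 27, 29]
Partition 2: pivot=23 at index 2 -> [-5, -3, 23, 25, 27, 29]
Partition 3: pivot=-3 at index 1 -> [-5, -3, 23, 25, 27, 29]


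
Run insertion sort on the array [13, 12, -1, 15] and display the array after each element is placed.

First element 13 is already 'sorted'
Insert 12: shifted 1 elements -> [12, 13, -1, 15]
Insert -1: shifted 2 elements -> [-1, 12, 13, 15]
Insert 15: shifted 0 elements -> [-1, 12, 13, 15]


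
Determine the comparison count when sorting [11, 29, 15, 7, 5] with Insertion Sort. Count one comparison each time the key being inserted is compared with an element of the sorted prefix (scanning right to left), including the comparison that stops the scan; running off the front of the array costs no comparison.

Insert 29: 11 <= 29 (stop) = 1 comparison(s) -> [11, 29, 15, 7, 5]
Insert 15: 29 > 15 (shift), 11 <= 15 (stop) = 2 comparison(s) -> [11, 15, 29, 7, 5]
Insert 7: 29 > 7 (shift), 15 > 7 (shift), 11 > 7 (shift), reached front = 3 comparison(s) -> [7, 11, 15, 29, 5]
Insert 5: 29 > 5 (shift), 15 > 5 (shift), 11 > 5 (shift), 7 > 5 (shift), reached front = 4 comparison(s) -> [5, 7, 11, 15, 29]
Total comparisons: 1 + 2 + 3 + 4 = 10


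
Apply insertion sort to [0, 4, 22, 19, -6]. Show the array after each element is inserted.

First element 0 is already 'sorted'
Insert 4: shifted 0 elements -> [0, 4, 22, 19, -6]
Insert 22: shifted 0 elements -> [0, 4, 22, 19, -6]
Insert 19: shifted 1 elements -> [0, 4, 19, 22, -6]
Insert -6: shifted 4 elements -> [-6, 0, 4, 19, 22]


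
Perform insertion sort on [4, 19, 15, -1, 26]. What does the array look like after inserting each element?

First element 4 is already 'sorted'
Insert 19: shifted 0 elements -> [4, 19, 15, -1, 26]
Insert 15: shifted 1 elements -> [4, 15, 19, -1, 26]
Insert -1: shifted 3 elements -> [-1, 4, 15, 19, 26]
Insert 26: shifted 0 elements -> [-1, 4, 15, 19, 26]


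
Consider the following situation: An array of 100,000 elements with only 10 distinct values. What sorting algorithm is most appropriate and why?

Best choice: 3-way quicksort or Counting sort
Reason: 3-way (Dutch national flag) partitioning groups every copy of the pivot together, so with only d=10 distinct keys quicksort finishes in O(n log d) expected time, which is effectively linear; counting sort runs in O(n + k) where k is the size of the key range (not the number of distinct values), so it is linear when the 10 values are integers drawn from a small known range


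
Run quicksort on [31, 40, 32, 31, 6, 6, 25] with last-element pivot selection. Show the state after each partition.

Partition 1: pivot=25 at index 2 -> [6, 6, 25, 31, 31, 40, 32]
Partition 2: pivot=6 at index 1 -> [6, 6, 25, 31, 31, 40, 32]
Partition 3: pivot=32 at index 5 -> [6, 6, 25, 31, 31, 32, 40]
Partition 4: pivot=31 at index 4 -> [6, 6, 25, 31, 31, 32, 40]


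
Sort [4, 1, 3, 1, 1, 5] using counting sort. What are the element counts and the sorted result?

Count array: [0, 3, 0, 1, 1, 1]
(count[i] = number of elements equal to i)
Cumulative count: [0, 3, 3, 4, 5, 6]
Sorted: [1, 1, 1, 3, 4, 5]


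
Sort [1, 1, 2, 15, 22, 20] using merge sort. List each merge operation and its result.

Divide and conquer:
  Merge [1] + [2] -> [1, 2]
  Merge [1] + [1, 2] -> [1, 1, 2]
  Merge [22] + [20] -> [20, 22]
  Merge [15] + [20, 22] -> [15, 20, 22]
  Merge [1, 1, 2] + [15, 20, 22] -> [1, 1, 2, 15, 20, 22]


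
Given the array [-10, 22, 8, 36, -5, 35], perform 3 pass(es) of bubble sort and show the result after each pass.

After pass 1: [-10, 8, 22, -5, 35, 36] (3 swaps)
After pass 2: [-10, 8, -5, 22, 35, 36] (1 swaps)
After pass 3: [-10, -5, 8, 22, 35, 36] (1 swaps)
Total swaps: 5


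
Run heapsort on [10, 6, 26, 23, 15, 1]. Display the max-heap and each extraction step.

Build heap: [26, 23, 10, 6, 15, 1]
Extract 26: [23, 15, 10, 6, 1, 26]
Extract 23: [15, 6, 10, 1, 23, 26]
Extract 15: [10, 6, 1, 15, 23, 26]
Extract 10: [6, 1, 10, 15, 23, 26]
Extract 6: [1, 6, 10, 15, 23, 26]


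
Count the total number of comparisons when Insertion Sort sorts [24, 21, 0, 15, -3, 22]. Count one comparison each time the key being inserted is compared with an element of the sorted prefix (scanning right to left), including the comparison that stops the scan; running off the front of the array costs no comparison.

Insert 21: 24 > 21 (shift), reached front = 1 comparison(s) -> [21, 24, 0, 15, -3, 22]
Insert 0: 24 > 0 (shift), 21 > 0 (shift), reached front = 2 comparison(s) -> [0, 21, 24, 15, -3, 22]
Insert 15: 24 > 15 (shift), 21 > 15 (shift), 0 <= 15 (stop) = 3 comparison(s) -> [0, 15, 21, 24, -3, 22]
Insert -3: 24 > -3 (shift), 21 > -3 (shift), 15 > -3 (shift), 0 > -3 (shift), reached front = 4 comparison(s) -> [-3, 0, 15, 21, 24, 22]
Insert 22: 24 > 22 (shift), 21 <= 22 (stop) = 2 comparison(s) -> [-3, 0, 15, 21, 22, 24]
Total comparisons: 1 + 2 + 3 + 4 + 2 = 12


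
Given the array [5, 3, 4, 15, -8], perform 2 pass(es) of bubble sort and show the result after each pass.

After pass 1: [3, 4, 5, -8, 15] (3 swaps)
After pass 2: [3, 4, -8, 5, 15] (1 swaps)
Total swaps: 4


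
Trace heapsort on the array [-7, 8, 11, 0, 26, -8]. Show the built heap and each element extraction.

Build heap: [26, 8, 11, 0, -7, -8]
Extract 26: [11, 8, -8, 0, -7, 26]
Extract 11: [8, 0, -8, -7, 11, 26]
Extract 8: [0, -7, -8, 8, 11, 26]
Extract 0: [-7, -8, 0, 8, 11, 26]
Extract -7: [-8, -7, 0, 8, 11, 26]


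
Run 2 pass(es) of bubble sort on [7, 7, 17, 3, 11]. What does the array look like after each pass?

After pass 1: [7, 7, 3, 11, 17] (2 swaps)
After pass 2: [7, 3, 7, 11, 17] (1 swaps)
Total swaps: 3


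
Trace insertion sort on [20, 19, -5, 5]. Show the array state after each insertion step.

First element 20 is already 'sorted'
Insert 19: shifted 1 elements -> [19, 20, -5, 5]
Insert -5: shifted 2 elements -> [-5, 19, 20, 5]
Insert 5: shifted 2 elements -> [-5, 5, 19, 20]


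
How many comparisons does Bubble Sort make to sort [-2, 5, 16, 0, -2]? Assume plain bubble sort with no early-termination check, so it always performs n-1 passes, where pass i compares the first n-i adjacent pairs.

Pass 1: compare adjacent pairs (0,1)..(3,4) = 4 comparison(s), 2 swap(s) -> [-2, 5, 0, -2, 16]
Pass 2: compare adjacent pairs (0,1)..(2,3) = 3 comparison(s), 2 swap(s) -> [-2, 0, -2, 5, 16]
Pass 3: compare adjacent pairs (0,1)..(1,2) = 2 comparison(s), 1 swap(s) -> [-2, -2, 0, 5, 16]
Pass 4: compare adjacent pairs (0,1)..(0,1) = 1 comparison(s), 0 swap(s) -> [-2, -2, 0, 5, 16]
Total comparisons: 4 + 3 + 2 + 1 = 10


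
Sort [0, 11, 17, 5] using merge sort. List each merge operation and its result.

Divide and conquer:
  Merge [0] + [11] -> [0, 11]
  Merge [17] + [5] -> [5, 17]
  Merge [0, 11] + [5, 17] -> [0, 5, 11, 17]


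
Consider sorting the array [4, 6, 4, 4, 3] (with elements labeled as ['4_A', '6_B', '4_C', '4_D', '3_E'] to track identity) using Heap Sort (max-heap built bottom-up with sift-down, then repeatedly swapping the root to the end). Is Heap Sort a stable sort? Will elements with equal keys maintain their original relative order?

Trace Heap Sort on the labeled array (the key is the number; the letter only tracks identity):
  Build max-heap: [6_B, 4_A, 4_C, 4_D, 3_E]
  Swap root 6_B to index 4, re-heapify first 4 -> [4_A, 4_D, 4_C, 3_E, 6_B]
  Swap root 4_A to index 3, re-heapify first 3 -> [4_D, 3_E, 4_C, 4_A, 6_B]
  Swap root 4_D to index 2, re-heapify first 2 -> [4_C, 3_E, 4_D, 4_A, 6_B]
  Swap root 4_C to index 1, re-heapify first 1 -> [3_E, 4_C, 4_D, 4_A, 6_B]
Final order: [3_E, 4_C, 4_D, 4_A, 6_B]
Equal keys:
  value 4: originally 4_A, 4_C, 4_D; after sorting 4_C, 4_D, 4_A -> order changed
Equal keys were reordered, so Heap Sort is not stable: heap construction and root-to-end swaps move elements without regard to the original order of equal keys. (One such input is enough; an unstable sort may happen to preserve order on other inputs, but it gives no guarantee.)
Answer: Not stable


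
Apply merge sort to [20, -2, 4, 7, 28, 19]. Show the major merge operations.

Divide and conquer:
  Merge [-2] + [4] -> [-2, 4]
  Merge [20] + [-2, 4] -> [-2, 4, 20]
  Merge [28] + [19] -> [19, 28]
  Merge [7] + [19, 28] -> [7, 19, 28]
  Merge [-2, 4, 20] + [7, 19, 28] -> [-2, 4, 7, 19, 20, 28]


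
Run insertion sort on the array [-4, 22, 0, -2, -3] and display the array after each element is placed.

First element -4 is already 'sorted'
Insert 22: shifted 0 elements -> [-4, 22, 0, -2, -3]
Insert 0: shifted 1 elements -> [-4, 0, 22, -2, -3]
Insert -2: shifted 2 elements -> [-4, -2, 0, 22, -3]
Insert -3: shifted 3 elements -> [-4, -3, -2, 0, 22]


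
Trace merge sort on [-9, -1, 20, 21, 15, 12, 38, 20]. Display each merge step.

Divide and conquer:
  Merge [-9] + [-1] -> [-9, -1]
  Merge [20] + [21] -> [20, 21]
  Merge [-9, -1] + [20, 21] -> [-9, -1, 20, 21]
  Merge [15] + [12] -> [12, 15]
  Merge [38] + [20] -> [20, 38]
  Merge [12, 15] + [20, 38] -> [12, 15, 20, 38]
  Merge [-9, -1, 20, 21] + [12, 15, 20, 38] -> [-9, -1, 12, 15, 20, 20, 21, 38]


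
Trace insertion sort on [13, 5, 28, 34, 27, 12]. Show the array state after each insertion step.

First element 13 is already 'sorted'
Insert 5: shifted 1 elements -> [5, 13, 28, 34, 27, 12]
Insert 28: shifted 0 elements -> [5, 13, 28, 34, 27, 12]
Insert 34: shifted 0 elements -> [5, 13, 28, 34, 27, 12]
Insert 27: shifted 2 elements -> [5, 13, 27, 28, 34, 12]
Insert 12: shifted 4 elements -> [5, 12, 13, 27, 28, 34]


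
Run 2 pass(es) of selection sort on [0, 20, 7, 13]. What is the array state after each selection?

Pass 1: Select minimum 0 at index 0, swap -> [0, 20, 7, 13]
Pass 2: Select minimum 7 at index 2, swap -> [0, 7, 20, 13]


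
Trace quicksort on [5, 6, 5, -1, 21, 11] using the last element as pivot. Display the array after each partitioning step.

Partition 1: pivot=11 at index 4 -> [5, 6, 5, -1, 11, 21]
Partition 2: pivot=-1 at index 0 -> [-1, 6, 5, 5, 11, 21]
Partition 3: pivot=5 at index 2 -> [-1, 5, 5, 6, 11, 21]


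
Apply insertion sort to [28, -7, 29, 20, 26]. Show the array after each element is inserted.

First element 28 is already 'sorted'
Insert -7: shifted 1 elements -> [-7, 28, 29, 20, 26]
Insert 29: shifted 0 elements -> [-7, 28, 29, 20, 26]
Insert 20: shifted 2 elements -> [-7, 20, 28, 29, 26]
Insert 26: shifted 2 elements -> [-7, 20, 26, 28, 29]


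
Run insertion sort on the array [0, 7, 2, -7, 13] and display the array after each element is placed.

First element 0 is already 'sorted'
Insert 7: shifted 0 elements -> [0, 7, 2, -7, 13]
Insert 2: shifted 1 elements -> [0, 2, 7, -7, 13]
Insert -7: shifted 3 elements -> [-7, 0, 2, 7, 13]
Insert 13: shifted 0 elements -> [-7, 0, 2, 7, 13]


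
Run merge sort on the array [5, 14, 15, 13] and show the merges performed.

Divide and conquer:
  Merge [5] + [14] -> [5, 14]
  Merge [15] + [13] -> [13, 15]
  Merge [5, 14] + [13, 15] -> [5, 13, 14, 15]


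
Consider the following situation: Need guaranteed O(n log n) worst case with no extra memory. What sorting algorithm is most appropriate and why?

Best choice: Heapsort
Reason: Heapsort is O(n log n) worst case and sorts in-place; quicksort can degrade to O(n^2)


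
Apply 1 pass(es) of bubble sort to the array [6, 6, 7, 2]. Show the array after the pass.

After pass 1: [6, 6, 2, 7] (1 swaps)
Total swaps: 1


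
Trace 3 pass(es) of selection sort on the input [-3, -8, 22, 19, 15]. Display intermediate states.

Pass 1: Select minimum -8 at index 1, swap -> [-8, -3, 22, 19, 15]
Pass 2: Select minimum -3 at index 1, swap -> [-8, -3, 22, 19, 15]
Pass 3: Select minimum 15 at index 4, swap -> [-8, -3, 15, 19, 22]


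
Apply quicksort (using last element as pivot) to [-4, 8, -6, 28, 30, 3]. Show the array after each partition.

Partition 1: pivot=3 at index 2 -> [-4, -6, 3, 28, 30, 8]
Partition 2: pivot=-6 at index 0 -> [-6, -4, 3, 28, 30, 8]
Partition 3: pivot=8 at index 3 -> [-6, -4, 3, 8, 30, 28]
Partition 4: pivot=28 at index 4 -> [-6, -4, 3, 8, 28, 30]


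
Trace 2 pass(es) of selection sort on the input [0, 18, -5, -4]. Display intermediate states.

Pass 1: Select minimum -5 at index 2, swap -> [-5, 18, 0, -4]
Pass 2: Select minimum -4 at index 3, swap -> [-5, -4, 0, 18]


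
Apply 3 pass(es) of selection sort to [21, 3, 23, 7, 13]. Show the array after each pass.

Pass 1: Select minimum 3 at index 1, swap -> [3, 21, 23, 7, 13]
Pass 2: Select minimum 7 at index 3, swap -> [3, 7, 23, 21, 13]
Pass 3: Select minimum 13 at index 4, swap -> [3, 7, 13, 21, 23]


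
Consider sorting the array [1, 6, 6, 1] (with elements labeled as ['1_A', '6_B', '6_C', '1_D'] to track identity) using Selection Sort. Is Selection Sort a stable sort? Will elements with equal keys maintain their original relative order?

Trace Selection Sort on the labeled array (the key is the number; the letter only tracks identity):
  Pass 1: minimum 1_A is already at index 0; no swap -> [1_A, 6_B, 6_C, 1_D]
  Pass 2: minimum of unsorted part is 1_D at index 3; swap it with 6_B at index 1 -> [1_A, 1_D, 6_C, 6_B]
  Pass 3: minimum 6_C is already at index 2; no swap -> [1_A, 1_D, 6_C, 6_B]
Final order: [1_A, 1_D, 6_C, 6_B]
Equal keys:
  value 1: originally 1_A, 1_D; after sorting 1_A, 1_D -> order preserved
  value 6: originally 6_B, 6_C; after sorting 6_C, 6_B -> order changed
Equal keys were reordered, so Selection Sort is not stable: the long-range swap that moves the minimum into place can carry an element past an equal key. (One such input is enough; an unstable sort may happen to preserve order on other inputs, but it gives no guarantee.)
Answer: Not stable


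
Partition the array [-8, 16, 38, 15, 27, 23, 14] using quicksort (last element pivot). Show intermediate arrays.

Partition 1: pivot=14 at index 1 -> [-8, 14, 38, 15, 27, 23, 16]
Partition 2: pivot=16 at index 3 -> [-8, 14, 15, 16, 27, 23, 38]
Partition 3: pivot=38 at index 6 -> [-8, 14, 15, 16, 27, 23, 38]
Partition 4: pivot=23 at index 4 -> [-8, 14, 15, 16, 23, 27, 38]


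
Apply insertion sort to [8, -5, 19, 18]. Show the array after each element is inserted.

First element 8 is already 'sorted'
Insert -5: shifted 1 elements -> [-5, 8, 19, 18]
Insert 19: shifted 0 elements -> [-5, 8, 19, 18]
Insert 18: shifted 1 elements -> [-5, 8, 18, 19]


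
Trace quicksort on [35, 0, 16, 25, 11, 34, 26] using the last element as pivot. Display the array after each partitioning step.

Partition 1: pivot=26 at index 4 -> [0, 16, 25, 11, 26, 34, 35]
Partition 2: pivot=11 at index 1 -> [0, 11, 25, 16, 26, 34, 35]
Partition 3: pivot=16 at index 2 -> [0, 11, 16, 25, 26, 34, 35]
Partition 4: pivot=35 at index 6 -> [0, 11, 16, 25, 26, 34, 35]


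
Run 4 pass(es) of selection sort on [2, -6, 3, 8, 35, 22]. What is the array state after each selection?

Pass 1: Select minimum -6 at index 1, swap -> [-6, 2, 3, 8, 35, 22]
Pass 2: Select minimum 2 at index 1, swap -> [-6, 2, 3, 8, 35, 22]
Pass 3: Select minimum 3 at index 2, swap -> [-6, 2, 3, 8, 35, 22]
Pass 4: Select minimum 8 at index 3, swap -> [-6, 2, 3, 8, 35, 22]


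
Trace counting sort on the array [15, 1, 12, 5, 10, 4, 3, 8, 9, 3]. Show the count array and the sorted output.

Count array: [0, 1, 0, 2, 1, 1, 0, 0, 1, 1, 1, 0, 1, 0, 0, 1]
(count[i] = number of elements equal to i)
Cumulative count: [0, 1, 1, 3, 4, 5, 5, 5, 6, 7, 8, 8, 9, 9, 9, 10]
Sorted: [1, 3, 3, 4, 5, 8, 9, 10, 12, 15]


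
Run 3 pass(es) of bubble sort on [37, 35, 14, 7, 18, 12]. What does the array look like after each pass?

After pass 1: [35, 14, 7, 18, 12, 37] (5 swaps)
After pass 2: [14, 7, 18, 12, 35, 37] (4 swaps)
After pass 3: [7, 14, 12, 18, 35, 37] (2 swaps)
Total swaps: 11


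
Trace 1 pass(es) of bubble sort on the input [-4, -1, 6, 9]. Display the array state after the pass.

After pass 1: [-4, -1, 6, 9] (0 swaps)
Total swaps: 0


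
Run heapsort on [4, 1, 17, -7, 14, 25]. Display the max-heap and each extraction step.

Build heap: [25, 14, 17, -7, 1, 4]
Extract 25: [17, 14, 4, -7, 1, 25]
Extract 17: [14, 1, 4, -7, 17, 25]
Extract 14: [4, 1, -7, 14, 17, 25]
Extract 4: [1, -7, 4, 14, 17, 25]
Extract 1: [-7, 1, 4, 14, 17, 25]


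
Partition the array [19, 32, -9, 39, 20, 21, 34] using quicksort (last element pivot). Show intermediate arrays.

Partition 1: pivot=34 at index 5 -> [19, 32, -9, 20, 21, 34, 39]
Partition 2: pivot=21 at index 3 -> [19, -9, 20, 21, 32, 34, 39]
Partition 3: pivot=20 at index 2 -> [19, -9, 20, 21, 32, 34, 39]
Partition 4: pivot=-9 at index 0 -> [-9, 19, 20, 21, 32, 34, 39]


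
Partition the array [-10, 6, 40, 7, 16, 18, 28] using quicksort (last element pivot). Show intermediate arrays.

Partition 1: pivot=28 at index 5 -> [-10, 6, 7, 16, 18, 28, 40]
Partition 2: pivot=18 at index 4 -> [-10, 6, 7, 16, 18, 28, 40]
Partition 3: pivot=16 at index 3 -> [-10, 6, 7, 16, 18, 28, 40]
Partition 4: pivot=7 at index 2 -> [-10, 6, 7, 16, 18, 28, 40]
Partition 5: pivot=6 at index 1 -> [-10, 6, 7, 16, 18, 28, 40]


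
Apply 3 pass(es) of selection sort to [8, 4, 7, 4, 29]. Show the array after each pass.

Pass 1: Select minimum 4 at index 1, swap -> [4, 8, 7, 4, 29]
Pass 2: Select minimum 4 at index 3, swap -> [4, 4, 7, 8, 29]
Pass 3: Select minimum 7 at index 2, swap -> [4, 4, 7, 8, 29]


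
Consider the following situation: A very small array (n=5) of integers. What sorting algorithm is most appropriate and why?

Best choice: Insertion sort
Reason: For tiny inputs the O(n^2) overhead is negligible and insertion sort has minimal constant factors


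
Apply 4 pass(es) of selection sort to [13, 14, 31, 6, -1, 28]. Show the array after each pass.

Pass 1: Select minimum -1 at index 4, swap -> [-1, 14, 31, 6, 13, 28]
Pass 2: Select minimum 6 at index 3, swap -> [-1, 6, 31, 14, 13, 28]
Pass 3: Select minimum 13 at index 4, swap -> [-1, 6, 13, 14, 31, 28]
Pass 4: Select minimum 14 at index 3, swap -> [-1, 6, 13, 14, 31, 28]


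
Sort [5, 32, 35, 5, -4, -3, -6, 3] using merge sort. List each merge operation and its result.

Divide and conquer:
  Merge [5] + [32] -> [5, 32]
  Merge [35] + [5] -> [5, 35]
  Merge [5, 32] + [5, 35] -> [5, 5, 32, 35]
  Merge [-4] + [-3] -> [-4, -3]
  Merge [-6] + [3] -> [-6, 3]
  Merge [-4, -3] + [-6, 3] -> [-6, -4, -3, 3]
  Merge [5, 5, 32, 35] + [-6, -4, -3, 3] -> [-6, -4, -3, 3, 5, 5, 32, 35]


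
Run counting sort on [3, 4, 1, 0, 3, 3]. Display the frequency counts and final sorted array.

Count array: [1, 1, 0, 3, 1]
(count[i] = number of elements equal to i)
Cumulative count: [1, 2, 2, 5, 6]
Sorted: [0, 1, 3, 3, 3, 4]


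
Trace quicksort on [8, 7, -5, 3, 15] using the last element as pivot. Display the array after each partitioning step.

Partition 1: pivot=15 at index 4 -> [8, 7, -5, 3, 15]
Partition 2: pivot=3 at index 1 -> [-5, 3, 8, 7, 15]
Partition 3: pivot=7 at index 2 -> [-5, 3, 7, 8, 15]


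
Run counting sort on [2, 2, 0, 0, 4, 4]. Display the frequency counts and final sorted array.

Count array: [2, 0, 2, 0, 2]
(count[i] = number of elements equal to i)
Cumulative count: [2, 2, 4, 4, 6]
Sorted: [0, 0, 2, 2, 4, 4]


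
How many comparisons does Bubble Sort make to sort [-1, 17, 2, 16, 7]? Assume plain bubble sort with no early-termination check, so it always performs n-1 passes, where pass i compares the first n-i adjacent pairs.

Pass 1: compare adjacent pairs (0,1)..(3,4) = 4 comparison(s), 3 swap(s) -> [-1, 2, 16, 7, 17]
Pass 2: compare adjacent pairs (0,1)..(2,3) = 3 comparison(s), 1 swap(s) -> [-1, 2, 7, 16, 17]
Pass 3: compare adjacent pairs (0,1)..(1,2) = 2 comparison(s), 0 swap(s) -> [-1, 2, 7, 16, 17]
Pass 4: compare adjacent pairs (0,1)..(0,1) = 1 comparison(s), 0 swap(s) -> [-1, 2, 7, 16, 17]
Total comparisons: 4 + 3 + 2 + 1 = 10


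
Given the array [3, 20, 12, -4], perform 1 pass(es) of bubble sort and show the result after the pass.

After pass 1: [3, 12, -4, 20] (2 swaps)
Total swaps: 2


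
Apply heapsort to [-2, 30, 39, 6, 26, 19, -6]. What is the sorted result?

Build heap: [39, 30, 19, 6, 26, -2, -6]
Extract 39: [30, 26, 19, 6, -6, -2, 39]
Extract 30: [26, 6, 19, -2, -6, 30, 39]
Extract 26: [19, 6, -6, -2, 26, 30, 39]
Extract 19: [6, -2, -6, 19, 26, 30, 39]
Extract 6: [-2, -6, 6, 19, 26, 30, 39]
Extract -2: [-6, -2, 6, 19, 26, 30, 39]


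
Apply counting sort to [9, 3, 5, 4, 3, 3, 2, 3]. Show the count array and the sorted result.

Count array: [0, 0, 1, 4, 1, 1, 0, 0, 0, 1]
(count[i] = number of elements equal to i)
Cumulative count: [0, 0, 1, 5, 6, 7, 7, 7, 7, 8]
Sorted: [2, 3, 3, 3, 3, 4, 5, 9]


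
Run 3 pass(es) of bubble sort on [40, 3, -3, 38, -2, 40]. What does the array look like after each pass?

After pass 1: [3, -3, 38, -2, 40, 40] (4 swaps)
After pass 2: [-3, 3, -2, 38, 40, 40] (2 swaps)
After pass 3: [-3, -2, 3, 38, 40, 40] (1 swaps)
Total swaps: 7


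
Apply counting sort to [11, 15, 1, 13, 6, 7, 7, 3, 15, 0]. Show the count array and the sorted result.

Count array: [1, 1, 0, 1, 0, 0, 1, 2, 0, 0, 0, 1, 0, 1, 0, 2]
(count[i] = number of elements equal to i)
Cumulative count: [1, 2, 2, 3, 3, 3, 4, 6, 6, 6, 6, 7, 7, 8, 8, 10]
Sorted: [0, 1, 3, 6, 7, 7, 11, 13, 15, 15]


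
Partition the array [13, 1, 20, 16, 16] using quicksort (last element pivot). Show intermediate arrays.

Partition 1: pivot=16 at index 3 -> [13, 1, 16, 16, 20]
Partition 2: pivot=16 at index 2 -> [13, 1, 16, 16, 20]
Partition 3: pivot=1 at index 0 -> [1, 13, 16, 16, 20]


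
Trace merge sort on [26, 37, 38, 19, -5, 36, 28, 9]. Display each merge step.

Divide and conquer:
  Merge [26] + [37] -> [26, 37]
  Merge [38] + [19] -> [19, 38]
  Merge [26, 37] + [19, 38] -> [19, 26, 37, 38]
  Merge [-5] + [36] -> [-5, 36]
  Merge [28] + [9] -> [9, 28]
  Merge [-5, 36] + [9, 28] -> [-5, 9, 28, 36]
  Merge [19, 26, 37, 38] + [-5, 9, 28, 36] -> [-5, 9, 19, 26, 28, 36, 37, 38]


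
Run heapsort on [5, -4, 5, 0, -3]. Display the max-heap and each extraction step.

Build heap: [5, 0, 5, -4, -3]
Extract 5: [5, 0, -3, -4, 5]
Extract 5: [0, -4, -3, 5, 5]
Extract 0: [-3, -4, 0, 5, 5]
Extract -3: [-4, -3, 0, 5, 5]


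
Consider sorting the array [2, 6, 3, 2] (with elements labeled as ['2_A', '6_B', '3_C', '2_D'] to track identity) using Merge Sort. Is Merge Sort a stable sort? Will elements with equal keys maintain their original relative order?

Trace Merge Sort on the labeled array (the key is the number; the letter only tracks identity):
  Merge [2_A] + [6_B] -> [2_A, 6_B]
  Merge [3_C] + [2_D] -> [2_D, 3_C]
  Merge [2_A, 6_B] + [2_D, 3_C] -> [2_A, 2_D, 3_C, 6_B]
Final order: [2_A, 2_D, 3_C, 6_B]
Equal keys:
  value 2: originally 2_A, 2_D; after sorting 2_A, 2_D -> order preserved
All equal keys kept their original relative order. Merge Sort is stable: when the heads of the two halves are equal the merge takes from the left half first.
Answer: Stable


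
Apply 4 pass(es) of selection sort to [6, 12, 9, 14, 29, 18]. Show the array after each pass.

Pass 1: Select minimum 6 at index 0, swap -> [6, 12, 9, 14, 29, 18]
Pass 2: Select minimum 9 at index 2, swap -> [6, 9, 12, 14, 29, 18]
Pass 3: Select minimum 12 at index 2, swap -> [6, 9, 12, 14, 29, 18]
Pass 4: Select minimum 14 at index 3, swap -> [6, 9, 12, 14, 29, 18]
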